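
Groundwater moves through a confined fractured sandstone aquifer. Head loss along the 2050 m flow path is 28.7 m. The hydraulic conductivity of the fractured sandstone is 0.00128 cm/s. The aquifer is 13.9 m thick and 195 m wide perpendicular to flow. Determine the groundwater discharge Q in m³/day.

Convert K: 0.00128 cm/s × 864 = 1.106 m/day.
Cross-sectional area A = 195 × 13.9 = 2710 m².
Hydraulic gradient i = Δh / L = 28.7 / 2050 = 0.01400.
Darcy's law: Q = K · A · i = 1.106 × 2710 × 0.01400 = 41.97 m³/day.

42.0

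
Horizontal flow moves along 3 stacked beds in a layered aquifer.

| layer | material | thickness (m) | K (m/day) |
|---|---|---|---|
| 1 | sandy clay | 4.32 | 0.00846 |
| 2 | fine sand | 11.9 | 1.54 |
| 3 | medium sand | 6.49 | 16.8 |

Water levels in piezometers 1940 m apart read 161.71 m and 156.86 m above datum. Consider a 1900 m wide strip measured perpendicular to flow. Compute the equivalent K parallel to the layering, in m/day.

5.61

Flow is parallel to layering, so each bed carries its own Darcy discharge and the transmissivities add.
Σ(K_i·b_i) = 0.00846×4.32 + 1.54×11.9 + 16.8×6.49 = 127.4 m²/day.
Total thickness b = 22.71 m, so K_eq = Σ(K_i·b_i)/b = 5.610 m/day.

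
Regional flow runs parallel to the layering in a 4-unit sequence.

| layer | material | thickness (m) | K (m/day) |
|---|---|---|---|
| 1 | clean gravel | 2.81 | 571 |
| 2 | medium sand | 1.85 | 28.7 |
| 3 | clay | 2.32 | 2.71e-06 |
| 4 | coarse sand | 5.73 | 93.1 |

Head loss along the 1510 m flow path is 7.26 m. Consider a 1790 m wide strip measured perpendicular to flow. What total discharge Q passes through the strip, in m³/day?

18900

Flow is parallel to layering, so each bed carries its own Darcy discharge and the transmissivities add.
Σ(K_i·b_i) = 571×2.81 + 28.7×1.85 + 2.71e-06×2.32 + 93.1×5.73 = 2191 m²/day.
Hydraulic gradient i = Δh / L = 7.26 / 1510 = 0.004808.
Q = Σ(K_i·b_i) · W · i = 2191 × 1790 × 0.004808 = 18857 m³/day.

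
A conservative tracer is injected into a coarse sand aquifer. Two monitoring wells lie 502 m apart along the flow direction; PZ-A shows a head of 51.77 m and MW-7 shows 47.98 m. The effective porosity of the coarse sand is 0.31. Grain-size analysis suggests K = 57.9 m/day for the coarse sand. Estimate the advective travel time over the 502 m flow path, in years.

Hydraulic gradient i = (51.77 − 47.98) / 502 = 3.79 / 502 = 0.007550.
Darcy flux q = K · i = 57.90 × 0.007550 = 0.4371 m/day.
Seepage velocity v = q / n_e = 0.4371 / 0.31 = 1.410 m/day.
Travel time t = L / v = 502 / 1.410 = 356.0 days = 0.9747 years.

0.975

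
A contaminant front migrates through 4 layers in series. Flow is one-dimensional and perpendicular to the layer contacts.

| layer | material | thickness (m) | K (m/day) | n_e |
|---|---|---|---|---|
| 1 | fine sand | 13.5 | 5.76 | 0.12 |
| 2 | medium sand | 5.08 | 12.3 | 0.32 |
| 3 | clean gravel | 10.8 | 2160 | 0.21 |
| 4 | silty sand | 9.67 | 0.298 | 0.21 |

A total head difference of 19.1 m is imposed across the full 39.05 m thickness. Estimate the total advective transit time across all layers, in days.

With flow normal to the layers, continuity requires the same specific discharge q through every layer.
Σ(b_i/K_i) = 13.5/5.76 + 5.08/12.3 + 10.8/2160 + 9.67/0.298 = 35.21 d.
q = Δh / Σ(b_i/K_i) = 19.1 / 35.21 = 0.5424 m/day.
In each layer the seepage velocity is v_i = q/n_i, so the layer transit time is t_i = b_i·n_i / q:
  layer 1 (fine sand): t_1 = 13.5 × 0.12 / 0.5424 = 2.987 d
  layer 2 (medium sand): t_2 = 5.08 × 0.32 / 0.5424 = 2.997 d
  layer 3 (clean gravel): t_3 = 10.8 × 0.21 / 0.5424 = 4.181 d
  layer 4 (silty sand): t_4 = 9.67 × 0.21 / 0.5424 = 3.744 d
Total t = Σ t_i = 13.91 days.

13.9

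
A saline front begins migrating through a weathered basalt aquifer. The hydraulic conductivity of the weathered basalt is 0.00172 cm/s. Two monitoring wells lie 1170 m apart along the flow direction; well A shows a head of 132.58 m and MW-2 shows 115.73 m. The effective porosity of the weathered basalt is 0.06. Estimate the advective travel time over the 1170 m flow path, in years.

Convert K: 0.00172 cm/s × 864 = 1.486 m/day.
Hydraulic gradient i = (132.58 − 115.73) / 1170 = 16.85 / 1170 = 0.01440.
Darcy flux q = K · i = 1.486 × 0.01440 = 0.02140 m/day.
Seepage velocity v = q / n_e = 0.02140 / 0.06 = 0.3567 m/day.
Travel time t = L / v = 1170 / 0.3567 = 3280 days = 8.980 years.

8.98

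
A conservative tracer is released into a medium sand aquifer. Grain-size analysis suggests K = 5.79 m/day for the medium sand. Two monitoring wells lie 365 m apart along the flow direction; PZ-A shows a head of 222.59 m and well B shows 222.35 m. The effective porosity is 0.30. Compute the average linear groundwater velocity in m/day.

Hydraulic gradient i = (222.59 − 222.35) / 365 = 0.24 / 365 = 0.0006575.
Darcy flux q = K · i = 5.790 × 0.0006575 = 0.003807 m/day.
Seepage velocity v = q / n_e = 0.003807 / 0.30 = 0.01269 m/day.

0.0127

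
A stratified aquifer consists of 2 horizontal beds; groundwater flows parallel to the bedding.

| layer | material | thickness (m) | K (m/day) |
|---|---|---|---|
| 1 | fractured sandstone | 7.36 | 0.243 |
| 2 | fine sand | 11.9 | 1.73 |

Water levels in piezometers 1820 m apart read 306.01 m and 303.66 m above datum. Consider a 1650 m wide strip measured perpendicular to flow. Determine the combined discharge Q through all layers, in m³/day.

Flow is parallel to layering, so each bed carries its own Darcy discharge and the transmissivities add.
Σ(K_i·b_i) = 0.243×7.36 + 1.73×11.9 = 22.38 m²/day.
Hydraulic gradient i = (306.01 − 303.66) / 1820 = 2.35 / 1820 = 0.001291.
Q = Σ(K_i·b_i) · W · i = 22.38 × 1650 × 0.001291 = 47.67 m³/day.

47.7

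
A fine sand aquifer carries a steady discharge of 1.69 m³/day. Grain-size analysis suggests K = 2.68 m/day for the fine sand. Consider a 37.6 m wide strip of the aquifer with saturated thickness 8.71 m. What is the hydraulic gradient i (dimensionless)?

Cross-sectional area A = 37.6 × 8.71 = 327.5 m².
From Q = K·A·i, i = Q / (K·A) = 1.69 / (2.680 × 327.5) = 0.001926.

0.00193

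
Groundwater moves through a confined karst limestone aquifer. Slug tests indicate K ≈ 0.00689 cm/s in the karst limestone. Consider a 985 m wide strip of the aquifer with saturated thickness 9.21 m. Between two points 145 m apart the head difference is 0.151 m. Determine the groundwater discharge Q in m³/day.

Convert K: 0.00689 cm/s × 864 = 5.953 m/day.
Cross-sectional area A = 985 × 9.21 = 9072 m².
Hydraulic gradient i = Δh / L = 0.151 / 145 = 0.001041.
Darcy's law: Q = K · A · i = 5.953 × 9072 × 0.001041 = 56.24 m³/day.

56.2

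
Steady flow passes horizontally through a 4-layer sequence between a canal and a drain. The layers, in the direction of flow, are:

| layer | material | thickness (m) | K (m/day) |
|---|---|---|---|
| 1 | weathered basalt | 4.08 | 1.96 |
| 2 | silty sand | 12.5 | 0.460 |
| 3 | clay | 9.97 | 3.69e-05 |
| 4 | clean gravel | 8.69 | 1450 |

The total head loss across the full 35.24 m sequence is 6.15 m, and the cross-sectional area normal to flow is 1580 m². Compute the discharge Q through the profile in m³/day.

Flow is perpendicular to layering, so the layers act in series and the equivalent K is the thickness-weighted harmonic mean.
Total thickness L = 4.08 + 12.5 + 9.97 + 8.69 = 35.24 m.
Σ(b_i/K_i) = 4.08/1.96 + 12.5/0.460 + 9.97/3.69e-05 + 8.69/1450 = 2.702e+05 d.
K_eq = L / Σ(b_i/K_i) = 35.24 / 2.702e+05 = 0.0001304 m/day.
Q = K_eq · A · (Δh/L) = 0.0001304 × 1580 × (6.15/35.24) = 0.03596 m³/day.

0.0360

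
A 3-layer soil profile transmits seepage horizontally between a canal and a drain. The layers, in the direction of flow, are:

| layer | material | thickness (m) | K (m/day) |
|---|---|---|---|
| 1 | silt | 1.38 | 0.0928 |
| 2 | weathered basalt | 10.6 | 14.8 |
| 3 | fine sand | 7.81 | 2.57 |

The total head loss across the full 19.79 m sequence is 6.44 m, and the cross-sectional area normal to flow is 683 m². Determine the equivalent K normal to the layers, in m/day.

Flow is perpendicular to layering, so the layers act in series and the equivalent K is the thickness-weighted harmonic mean.
Total thickness L = 1.38 + 10.6 + 7.81 = 19.79 m.
Σ(b_i/K_i) = 1.38/0.0928 + 10.6/14.8 + 7.81/2.57 = 18.63 d.
K_eq = L / Σ(b_i/K_i) = 19.79 / 18.63 = 1.063 m/day.

1.06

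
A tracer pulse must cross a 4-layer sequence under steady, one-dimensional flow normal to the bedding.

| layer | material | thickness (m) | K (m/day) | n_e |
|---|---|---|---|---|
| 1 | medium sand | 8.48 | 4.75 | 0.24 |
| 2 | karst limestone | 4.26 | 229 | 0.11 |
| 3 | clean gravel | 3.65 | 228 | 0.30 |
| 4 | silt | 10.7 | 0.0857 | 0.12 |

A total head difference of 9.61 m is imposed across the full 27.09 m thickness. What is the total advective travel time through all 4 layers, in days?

With flow normal to the layers, continuity requires the same specific discharge q through every layer.
Σ(b_i/K_i) = 8.48/4.75 + 4.26/229 + 3.65/228 + 10.7/0.0857 = 126.7 d.
q = Δh / Σ(b_i/K_i) = 9.61 / 126.7 = 0.07586 m/day.
In each layer the seepage velocity is v_i = q/n_i, so the layer transit time is t_i = b_i·n_i / q:
  layer 1 (medium sand): t_1 = 8.48 × 0.24 / 0.07586 = 26.83 d
  layer 2 (karst limestone): t_2 = 4.26 × 0.11 / 0.07586 = 6.177 d
  layer 3 (clean gravel): t_3 = 3.65 × 0.30 / 0.07586 = 14.43 d
  layer 4 (silt): t_4 = 10.7 × 0.12 / 0.07586 = 16.93 d
Total t = Σ t_i = 64.36 days.

64.4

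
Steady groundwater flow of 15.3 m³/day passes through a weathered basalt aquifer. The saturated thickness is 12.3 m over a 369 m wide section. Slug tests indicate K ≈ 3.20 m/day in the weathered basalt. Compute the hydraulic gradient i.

0.00105

Cross-sectional area A = 369 × 12.3 = 4539 m².
From Q = K·A·i, i = Q / (K·A) = 15.3 / (3.200 × 4539) = 0.001053.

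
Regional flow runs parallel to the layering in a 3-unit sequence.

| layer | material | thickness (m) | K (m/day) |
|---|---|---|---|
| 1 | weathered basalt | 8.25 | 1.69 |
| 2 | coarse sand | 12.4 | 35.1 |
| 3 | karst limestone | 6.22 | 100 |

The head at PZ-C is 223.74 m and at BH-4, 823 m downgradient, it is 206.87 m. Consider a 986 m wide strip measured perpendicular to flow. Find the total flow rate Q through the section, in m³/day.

Flow is parallel to layering, so each bed carries its own Darcy discharge and the transmissivities add.
Σ(K_i·b_i) = 1.69×8.25 + 35.1×12.4 + 100×6.22 = 1071 m²/day.
Hydraulic gradient i = (223.74 − 206.87) / 823 = 16.87 / 823 = 0.02050.
Q = Σ(K_i·b_i) · W · i = 1071 × 986 × 0.02050 = 21650 m³/day.

21600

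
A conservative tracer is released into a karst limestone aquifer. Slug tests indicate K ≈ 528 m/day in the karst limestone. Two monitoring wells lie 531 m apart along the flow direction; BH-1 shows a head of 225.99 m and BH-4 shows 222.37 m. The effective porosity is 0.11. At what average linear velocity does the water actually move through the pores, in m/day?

32.7

Hydraulic gradient i = (225.99 − 222.37) / 531 = 3.62 / 531 = 0.006817.
Darcy flux q = K · i = 528.0 × 0.006817 = 3.600 m/day.
Seepage velocity v = q / n_e = 3.600 / 0.11 = 32.72 m/day.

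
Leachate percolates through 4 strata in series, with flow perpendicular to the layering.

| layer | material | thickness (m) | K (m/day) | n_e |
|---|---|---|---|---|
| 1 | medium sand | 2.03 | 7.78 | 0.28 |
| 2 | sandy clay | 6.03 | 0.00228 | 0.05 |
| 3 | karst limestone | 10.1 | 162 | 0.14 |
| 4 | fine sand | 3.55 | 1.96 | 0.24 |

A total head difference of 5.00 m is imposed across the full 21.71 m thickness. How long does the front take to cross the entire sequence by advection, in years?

With flow normal to the layers, continuity requires the same specific discharge q through every layer.
Σ(b_i/K_i) = 2.03/7.78 + 6.03/0.00228 + 10.1/162 + 3.55/1.96 = 2647 d.
q = Δh / Σ(b_i/K_i) = 5.00 / 2647 = 0.001889 m/day.
In each layer the seepage velocity is v_i = q/n_i, so the layer transit time is t_i = b_i·n_i / q:
  layer 1 (medium sand): t_1 = 2.03 × 0.28 / 0.001889 = 300.9 d
  layer 2 (sandy clay): t_2 = 6.03 × 0.05 / 0.001889 = 159.6 d
  layer 3 (karst limestone): t_3 = 10.1 × 0.14 / 0.001889 = 748.5 d
  layer 4 (fine sand): t_4 = 3.55 × 0.24 / 0.001889 = 451.0 d
Total t = Σ t_i = 1660 days = 4.545 years.

4.55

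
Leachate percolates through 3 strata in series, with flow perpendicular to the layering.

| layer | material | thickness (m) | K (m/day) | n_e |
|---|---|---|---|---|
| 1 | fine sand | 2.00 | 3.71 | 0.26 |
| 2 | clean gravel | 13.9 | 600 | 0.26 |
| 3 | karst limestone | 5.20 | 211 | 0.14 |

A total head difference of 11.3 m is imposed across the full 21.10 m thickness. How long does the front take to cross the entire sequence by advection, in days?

0.253

With flow normal to the layers, continuity requires the same specific discharge q through every layer.
Σ(b_i/K_i) = 2.00/3.71 + 13.9/600 + 5.20/211 = 0.5869 d.
q = Δh / Σ(b_i/K_i) = 11.3 / 0.5869 = 19.25 m/day.
In each layer the seepage velocity is v_i = q/n_i, so the layer transit time is t_i = b_i·n_i / q:
  layer 1 (fine sand): t_1 = 2.00 × 0.26 / 19.25 = 0.02701 d
  layer 2 (clean gravel): t_2 = 13.9 × 0.26 / 19.25 = 0.1877 d
  layer 3 (karst limestone): t_3 = 5.20 × 0.14 / 19.25 = 0.03781 d
Total t = Σ t_i = 0.2525 days.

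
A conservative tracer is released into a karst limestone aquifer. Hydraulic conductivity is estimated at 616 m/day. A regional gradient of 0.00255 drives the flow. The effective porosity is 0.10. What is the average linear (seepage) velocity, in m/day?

15.7

Hydraulic gradient i = 0.00255.
Darcy flux q = K · i = 616.0 × 0.002550 = 1.571 m/day.
Seepage velocity v = q / n_e = 1.571 / 0.10 = 15.71 m/day.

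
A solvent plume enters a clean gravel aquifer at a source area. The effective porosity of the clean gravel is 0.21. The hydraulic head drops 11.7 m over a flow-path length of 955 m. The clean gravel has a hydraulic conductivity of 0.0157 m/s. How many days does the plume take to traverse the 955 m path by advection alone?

12.1

Convert K: 0.0157 m/s × 86400 = 1356 m/day.
Hydraulic gradient i = Δh / L = 11.7 / 955 = 0.01225.
Darcy flux q = K · i = 1356 × 0.01225 = 16.62 m/day.
Seepage velocity v = q / n_e = 16.62 / 0.21 = 79.14 m/day.
Travel time t = L / v = 955 / 79.14 = 12.07 days.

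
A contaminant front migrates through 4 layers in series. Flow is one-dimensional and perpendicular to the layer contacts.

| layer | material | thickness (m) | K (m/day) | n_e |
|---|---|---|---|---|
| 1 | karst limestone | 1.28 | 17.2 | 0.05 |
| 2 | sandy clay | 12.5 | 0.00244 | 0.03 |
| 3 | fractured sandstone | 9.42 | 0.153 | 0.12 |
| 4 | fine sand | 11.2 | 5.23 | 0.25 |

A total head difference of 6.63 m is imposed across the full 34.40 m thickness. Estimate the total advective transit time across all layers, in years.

9.36

With flow normal to the layers, continuity requires the same specific discharge q through every layer.
Σ(b_i/K_i) = 1.28/17.2 + 12.5/0.00244 + 9.42/0.153 + 11.2/5.23 = 5187 d.
q = Δh / Σ(b_i/K_i) = 6.63 / 5187 = 0.001278 m/day.
In each layer the seepage velocity is v_i = q/n_i, so the layer transit time is t_i = b_i·n_i / q:
  layer 1 (karst limestone): t_1 = 1.28 × 0.05 / 0.001278 = 50.07 d
  layer 2 (sandy clay): t_2 = 12.5 × 0.03 / 0.001278 = 293.4 d
  layer 3 (fractured sandstone): t_3 = 9.42 × 0.12 / 0.001278 = 884.3 d
  layer 4 (fine sand): t_4 = 11.2 × 0.25 / 0.001278 = 2190 d
Total t = Σ t_i = 3418 days = 9.359 years.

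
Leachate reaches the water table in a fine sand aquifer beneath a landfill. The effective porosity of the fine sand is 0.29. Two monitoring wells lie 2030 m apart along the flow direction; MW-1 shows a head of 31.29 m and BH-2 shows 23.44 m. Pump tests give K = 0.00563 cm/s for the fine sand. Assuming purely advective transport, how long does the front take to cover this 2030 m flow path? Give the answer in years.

Convert K: 0.00563 cm/s × 864 = 4.864 m/day.
Hydraulic gradient i = (31.29 − 23.44) / 2030 = 7.85 / 2030 = 0.003867.
Darcy flux q = K · i = 4.864 × 0.003867 = 0.01881 m/day.
Seepage velocity v = q / n_e = 0.01881 / 0.29 = 0.06486 m/day.
Travel time t = L / v = 2030 / 0.06486 = 31297 days = 85.69 years.

85.7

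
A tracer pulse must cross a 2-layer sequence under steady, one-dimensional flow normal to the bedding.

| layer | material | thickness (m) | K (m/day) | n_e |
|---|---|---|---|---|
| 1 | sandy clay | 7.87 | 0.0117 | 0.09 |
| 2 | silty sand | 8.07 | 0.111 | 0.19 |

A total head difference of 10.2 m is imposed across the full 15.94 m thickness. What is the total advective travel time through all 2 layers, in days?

With flow normal to the layers, continuity requires the same specific discharge q through every layer.
Σ(b_i/K_i) = 7.87/0.0117 + 8.07/0.111 = 745.4 d.
q = Δh / Σ(b_i/K_i) = 10.2 / 745.4 = 0.01368 m/day.
In each layer the seepage velocity is v_i = q/n_i, so the layer transit time is t_i = b_i·n_i / q:
  layer 1 (sandy clay): t_1 = 7.87 × 0.09 / 0.01368 = 51.76 d
  layer 2 (silty sand): t_2 = 8.07 × 0.19 / 0.01368 = 112.0 d
Total t = Σ t_i = 163.8 days.

164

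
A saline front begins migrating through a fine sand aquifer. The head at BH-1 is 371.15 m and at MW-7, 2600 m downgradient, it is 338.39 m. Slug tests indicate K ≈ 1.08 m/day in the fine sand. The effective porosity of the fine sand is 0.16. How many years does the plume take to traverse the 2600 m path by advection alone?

83.7

Hydraulic gradient i = (371.15 − 338.39) / 2600 = 32.76 / 2600 = 0.01260.
Darcy flux q = K · i = 1.080 × 0.01260 = 0.01361 m/day.
Seepage velocity v = q / n_e = 0.01361 / 0.16 = 0.08505 m/day.
Travel time t = L / v = 2600 / 0.08505 = 30570 days = 83.70 years.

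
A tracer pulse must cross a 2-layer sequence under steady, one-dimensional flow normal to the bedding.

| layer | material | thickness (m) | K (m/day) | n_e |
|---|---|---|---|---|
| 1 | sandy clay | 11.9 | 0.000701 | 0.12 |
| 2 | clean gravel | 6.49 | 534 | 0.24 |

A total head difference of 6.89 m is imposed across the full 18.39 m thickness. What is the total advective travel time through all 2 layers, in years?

20.1

With flow normal to the layers, continuity requires the same specific discharge q through every layer.
Σ(b_i/K_i) = 11.9/0.000701 + 6.49/534 = 16976 d.
q = Δh / Σ(b_i/K_i) = 6.89 / 16976 = 0.0004059 m/day.
In each layer the seepage velocity is v_i = q/n_i, so the layer transit time is t_i = b_i·n_i / q:
  layer 1 (sandy clay): t_1 = 11.9 × 0.12 / 0.0004059 = 3518 d
  layer 2 (clean gravel): t_2 = 6.49 × 0.24 / 0.0004059 = 3838 d
Total t = Σ t_i = 7356 days = 20.14 years.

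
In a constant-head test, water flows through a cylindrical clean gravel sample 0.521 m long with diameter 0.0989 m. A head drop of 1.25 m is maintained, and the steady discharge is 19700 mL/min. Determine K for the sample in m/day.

1540

Cross-sectional area A = π·(d/2)² = π × (0.0989/2)² = 0.007682 m².
Convert discharge: 19700 mL/min = 0.0003283 m³/s.
Darcy's law rearranged: K = Q·L / (A·Δh) = 0.0003283 × 0.521 / (0.007682 × 1.25) = 0.01781 m/s = 1539 m/day.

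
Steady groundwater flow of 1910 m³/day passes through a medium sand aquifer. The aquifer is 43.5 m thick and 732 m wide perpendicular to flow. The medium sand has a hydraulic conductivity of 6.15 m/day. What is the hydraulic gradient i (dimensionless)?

0.00975

Cross-sectional area A = 732 × 43.5 = 31842 m².
From Q = K·A·i, i = Q / (K·A) = 1910 / (6.150 × 31842) = 0.009753.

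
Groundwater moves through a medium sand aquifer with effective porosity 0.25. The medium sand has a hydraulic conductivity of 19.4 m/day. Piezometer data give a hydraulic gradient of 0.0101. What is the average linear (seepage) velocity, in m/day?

0.784

Hydraulic gradient i = 0.0101.
Darcy flux q = K · i = 19.40 × 0.01010 = 0.1959 m/day.
Seepage velocity v = q / n_e = 0.1959 / 0.25 = 0.7838 m/day.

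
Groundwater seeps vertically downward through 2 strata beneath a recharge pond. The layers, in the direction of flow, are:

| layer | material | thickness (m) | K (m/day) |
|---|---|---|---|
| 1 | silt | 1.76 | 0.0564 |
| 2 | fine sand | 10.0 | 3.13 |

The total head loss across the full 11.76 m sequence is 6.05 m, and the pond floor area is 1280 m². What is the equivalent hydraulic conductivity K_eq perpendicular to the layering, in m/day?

Flow is perpendicular to layering, so the layers act in series and the equivalent K is the thickness-weighted harmonic mean.
Total thickness L = 1.76 + 10.0 = 11.76 m.
Σ(b_i/K_i) = 1.76/0.0564 + 10.0/3.13 = 34.40 d.
K_eq = L / Σ(b_i/K_i) = 11.76 / 34.40 = 0.3419 m/day.

0.342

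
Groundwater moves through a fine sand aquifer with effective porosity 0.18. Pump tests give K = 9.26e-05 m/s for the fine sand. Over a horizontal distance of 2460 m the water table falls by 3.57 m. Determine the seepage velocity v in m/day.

Convert K: 9.26e-05 m/s × 86400 = 8.001 m/day.
Hydraulic gradient i = Δh / L = 3.57 / 2460 = 0.001451.
Darcy flux q = K · i = 8.001 × 0.001451 = 0.01161 m/day.
Seepage velocity v = q / n_e = 0.01161 / 0.18 = 0.06450 m/day.

0.0645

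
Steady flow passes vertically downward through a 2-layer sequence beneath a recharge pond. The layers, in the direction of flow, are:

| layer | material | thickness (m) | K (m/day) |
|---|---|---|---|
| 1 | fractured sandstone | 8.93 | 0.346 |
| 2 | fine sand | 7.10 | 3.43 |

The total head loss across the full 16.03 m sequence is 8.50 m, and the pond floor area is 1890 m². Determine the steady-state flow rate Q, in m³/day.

576

Flow is perpendicular to layering, so the layers act in series and the equivalent K is the thickness-weighted harmonic mean.
Total thickness L = 8.93 + 7.10 = 16.03 m.
Σ(b_i/K_i) = 8.93/0.346 + 7.10/3.43 = 27.88 d.
K_eq = L / Σ(b_i/K_i) = 16.03 / 27.88 = 0.5750 m/day.
Q = K_eq · A · (Δh/L) = 0.5750 × 1890 × (8.50/16.03) = 576.2 m³/day.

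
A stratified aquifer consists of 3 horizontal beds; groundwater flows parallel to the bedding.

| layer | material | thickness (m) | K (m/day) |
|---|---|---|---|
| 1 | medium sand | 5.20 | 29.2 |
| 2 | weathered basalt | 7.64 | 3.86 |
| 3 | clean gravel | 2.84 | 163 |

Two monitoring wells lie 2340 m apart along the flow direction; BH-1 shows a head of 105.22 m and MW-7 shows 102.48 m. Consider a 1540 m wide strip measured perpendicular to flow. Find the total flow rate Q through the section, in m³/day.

1160

Flow is parallel to layering, so each bed carries its own Darcy discharge and the transmissivities add.
Σ(K_i·b_i) = 29.2×5.20 + 3.86×7.64 + 163×2.84 = 644.3 m²/day.
Hydraulic gradient i = (105.22 − 102.48) / 2340 = 2.74 / 2340 = 0.001171.
Q = Σ(K_i·b_i) · W · i = 644.3 × 1540 × 0.001171 = 1162 m³/day.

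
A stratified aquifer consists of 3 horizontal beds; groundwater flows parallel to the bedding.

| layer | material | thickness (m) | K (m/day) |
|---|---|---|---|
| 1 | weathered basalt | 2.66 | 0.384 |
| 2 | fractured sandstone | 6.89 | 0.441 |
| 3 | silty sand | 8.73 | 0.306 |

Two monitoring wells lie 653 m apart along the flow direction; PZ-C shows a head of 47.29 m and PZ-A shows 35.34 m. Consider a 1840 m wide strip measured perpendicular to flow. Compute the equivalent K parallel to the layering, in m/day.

Flow is parallel to layering, so each bed carries its own Darcy discharge and the transmissivities add.
Σ(K_i·b_i) = 0.384×2.66 + 0.441×6.89 + 0.306×8.73 = 6.731 m²/day.
Total thickness b = 18.28 m, so K_eq = Σ(K_i·b_i)/b = 0.3682 m/day.

0.368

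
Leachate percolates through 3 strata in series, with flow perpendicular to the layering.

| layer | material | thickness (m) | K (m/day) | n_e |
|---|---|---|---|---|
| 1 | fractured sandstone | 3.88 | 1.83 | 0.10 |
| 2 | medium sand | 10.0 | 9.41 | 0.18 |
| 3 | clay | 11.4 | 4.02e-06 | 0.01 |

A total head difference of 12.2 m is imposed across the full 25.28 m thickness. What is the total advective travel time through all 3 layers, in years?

1460

With flow normal to the layers, continuity requires the same specific discharge q through every layer.
Σ(b_i/K_i) = 3.88/1.83 + 10.0/9.41 + 11.4/4.02e-06 = 2.836e+06 d.
q = Δh / Σ(b_i/K_i) = 12.2 / 2.836e+06 = 4.302e-06 m/day.
In each layer the seepage velocity is v_i = q/n_i, so the layer transit time is t_i = b_i·n_i / q:
  layer 1 (fractured sandstone): t_1 = 3.88 × 0.10 / 4.302e-06 = 90189 d
  layer 2 (medium sand): t_2 = 10.0 × 0.18 / 4.302e-06 = 4.184e+05 d
  layer 3 (clay): t_3 = 11.4 × 0.01 / 4.302e-06 = 26499 d
Total t = Σ t_i = 5.351e+05 days = 1465 years.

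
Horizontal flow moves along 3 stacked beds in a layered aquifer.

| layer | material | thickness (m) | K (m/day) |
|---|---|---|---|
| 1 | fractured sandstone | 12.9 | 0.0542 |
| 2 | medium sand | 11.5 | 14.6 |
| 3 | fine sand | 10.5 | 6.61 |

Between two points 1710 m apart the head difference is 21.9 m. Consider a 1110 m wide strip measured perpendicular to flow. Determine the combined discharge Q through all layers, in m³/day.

Flow is parallel to layering, so each bed carries its own Darcy discharge and the transmissivities add.
Σ(K_i·b_i) = 0.0542×12.9 + 14.6×11.5 + 6.61×10.5 = 238.0 m²/day.
Hydraulic gradient i = Δh / L = 21.9 / 1710 = 0.01281.
Q = Σ(K_i·b_i) · W · i = 238.0 × 1110 × 0.01281 = 3383 m³/day.

3380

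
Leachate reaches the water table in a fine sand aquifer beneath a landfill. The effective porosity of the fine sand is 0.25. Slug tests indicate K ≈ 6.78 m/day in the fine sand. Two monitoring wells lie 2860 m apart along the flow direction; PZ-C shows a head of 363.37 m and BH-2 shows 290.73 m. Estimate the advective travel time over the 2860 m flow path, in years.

11.4

Hydraulic gradient i = (363.37 − 290.73) / 2860 = 72.64 / 2860 = 0.02540.
Darcy flux q = K · i = 6.780 × 0.02540 = 0.1722 m/day.
Seepage velocity v = q / n_e = 0.1722 / 0.25 = 0.6888 m/day.
Travel time t = L / v = 2860 / 0.6888 = 4152 days = 11.37 years.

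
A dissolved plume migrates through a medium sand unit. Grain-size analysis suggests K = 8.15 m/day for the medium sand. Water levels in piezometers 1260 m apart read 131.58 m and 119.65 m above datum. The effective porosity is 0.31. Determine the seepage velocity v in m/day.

Hydraulic gradient i = (131.58 − 119.65) / 1260 = 11.93 / 1260 = 0.009468.
Darcy flux q = K · i = 8.150 × 0.009468 = 0.07717 m/day.
Seepage velocity v = q / n_e = 0.07717 / 0.31 = 0.2489 m/day.

0.249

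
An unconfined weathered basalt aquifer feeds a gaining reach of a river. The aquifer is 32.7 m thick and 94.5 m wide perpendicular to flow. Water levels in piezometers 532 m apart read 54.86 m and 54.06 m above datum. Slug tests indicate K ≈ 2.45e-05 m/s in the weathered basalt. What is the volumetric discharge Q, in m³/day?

Convert K: 2.45e-05 m/s × 86400 = 2.117 m/day.
Cross-sectional area A = 94.5 × 32.7 = 3090 m².
Hydraulic gradient i = (54.86 − 54.06) / 532 = 0.8 / 532 = 0.001504.
Darcy's law: Q = K · A · i = 2.117 × 3090 × 0.001504 = 9.836 m³/day.

9.84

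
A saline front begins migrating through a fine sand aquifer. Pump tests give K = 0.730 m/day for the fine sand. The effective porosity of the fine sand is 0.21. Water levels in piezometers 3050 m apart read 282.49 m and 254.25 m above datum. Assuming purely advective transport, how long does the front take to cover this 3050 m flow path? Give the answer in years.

Hydraulic gradient i = (282.49 − 254.25) / 3050 = 28.24 / 3050 = 0.009259.
Darcy flux q = K · i = 0.7300 × 0.009259 = 0.006759 m/day.
Seepage velocity v = q / n_e = 0.006759 / 0.21 = 0.03219 m/day.
Travel time t = L / v = 3050 / 0.03219 = 94761 days = 259.4 years.

259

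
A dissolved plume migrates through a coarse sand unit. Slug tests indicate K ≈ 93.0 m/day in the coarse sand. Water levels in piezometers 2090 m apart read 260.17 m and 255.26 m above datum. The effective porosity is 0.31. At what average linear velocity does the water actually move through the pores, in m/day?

0.705

Hydraulic gradient i = (260.17 − 255.26) / 2090 = 4.91 / 2090 = 0.002349.
Darcy flux q = K · i = 93.00 × 0.002349 = 0.2185 m/day.
Seepage velocity v = q / n_e = 0.2185 / 0.31 = 0.7048 m/day.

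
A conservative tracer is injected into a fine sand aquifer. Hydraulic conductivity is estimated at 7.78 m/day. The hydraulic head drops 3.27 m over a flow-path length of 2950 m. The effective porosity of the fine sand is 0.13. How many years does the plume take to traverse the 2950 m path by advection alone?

122

Hydraulic gradient i = Δh / L = 3.27 / 2950 = 0.001108.
Darcy flux q = K · i = 7.780 × 0.001108 = 0.008624 m/day.
Seepage velocity v = q / n_e = 0.008624 / 0.13 = 0.06634 m/day.
Travel time t = L / v = 2950 / 0.06634 = 44469 days = 121.8 years.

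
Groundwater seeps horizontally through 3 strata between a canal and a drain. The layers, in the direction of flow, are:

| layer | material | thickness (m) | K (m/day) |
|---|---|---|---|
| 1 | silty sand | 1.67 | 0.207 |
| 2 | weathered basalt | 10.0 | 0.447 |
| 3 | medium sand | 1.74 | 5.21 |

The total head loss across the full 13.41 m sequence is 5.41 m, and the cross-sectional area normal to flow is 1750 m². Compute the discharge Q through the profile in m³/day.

308

Flow is perpendicular to layering, so the layers act in series and the equivalent K is the thickness-weighted harmonic mean.
Total thickness L = 1.67 + 10.0 + 1.74 = 13.41 m.
Σ(b_i/K_i) = 1.67/0.207 + 10.0/0.447 + 1.74/5.21 = 30.77 d.
K_eq = L / Σ(b_i/K_i) = 13.41 / 30.77 = 0.4358 m/day.
Q = K_eq · A · (Δh/L) = 0.4358 × 1750 × (5.41/13.41) = 307.7 m³/day.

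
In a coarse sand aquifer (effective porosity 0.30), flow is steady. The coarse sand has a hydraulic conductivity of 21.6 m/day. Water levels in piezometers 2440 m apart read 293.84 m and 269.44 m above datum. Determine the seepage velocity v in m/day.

Hydraulic gradient i = (293.84 − 269.44) / 2440 = 24.4 / 2440 = 0.01000.
Darcy flux q = K · i = 21.60 × 0.01000 = 0.2160 m/day.
Seepage velocity v = q / n_e = 0.2160 / 0.30 = 0.7200 m/day.

0.720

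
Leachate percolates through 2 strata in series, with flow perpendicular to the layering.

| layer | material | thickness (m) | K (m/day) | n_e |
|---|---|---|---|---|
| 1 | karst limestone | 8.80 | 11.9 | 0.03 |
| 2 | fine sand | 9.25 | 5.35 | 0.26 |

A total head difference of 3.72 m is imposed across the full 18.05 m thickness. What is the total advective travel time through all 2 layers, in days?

With flow normal to the layers, continuity requires the same specific discharge q through every layer.
Σ(b_i/K_i) = 8.80/11.9 + 9.25/5.35 = 2.468 d.
q = Δh / Σ(b_i/K_i) = 3.72 / 2.468 = 1.507 m/day.
In each layer the seepage velocity is v_i = q/n_i, so the layer transit time is t_i = b_i·n_i / q:
  layer 1 (karst limestone): t_1 = 8.80 × 0.03 / 1.507 = 0.1752 d
  layer 2 (fine sand): t_2 = 9.25 × 0.26 / 1.507 = 1.596 d
Total t = Σ t_i = 1.771 days.

1.77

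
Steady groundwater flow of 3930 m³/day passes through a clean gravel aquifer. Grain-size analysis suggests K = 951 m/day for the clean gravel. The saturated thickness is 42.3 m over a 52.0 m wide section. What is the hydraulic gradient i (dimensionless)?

Cross-sectional area A = 52.0 × 42.3 = 2200 m².
From Q = K·A·i, i = Q / (K·A) = 3930 / (951.0 × 2200) = 0.001879.

0.00188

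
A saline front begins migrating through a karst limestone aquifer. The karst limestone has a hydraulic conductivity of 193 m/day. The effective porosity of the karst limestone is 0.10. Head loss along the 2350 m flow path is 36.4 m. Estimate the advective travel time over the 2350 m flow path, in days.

78.6

Hydraulic gradient i = Δh / L = 36.4 / 2350 = 0.01549.
Darcy flux q = K · i = 193.0 × 0.01549 = 2.989 m/day.
Seepage velocity v = q / n_e = 2.989 / 0.10 = 29.89 m/day.
Travel time t = L / v = 2350 / 29.89 = 78.61 days.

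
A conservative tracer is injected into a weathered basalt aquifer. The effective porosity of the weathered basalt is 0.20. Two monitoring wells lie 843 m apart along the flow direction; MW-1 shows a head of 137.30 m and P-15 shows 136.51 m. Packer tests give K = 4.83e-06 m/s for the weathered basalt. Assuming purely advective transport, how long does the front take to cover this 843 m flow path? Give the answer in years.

Convert K: 4.83e-06 m/s × 86400 = 0.4173 m/day.
Hydraulic gradient i = (137.30 − 136.51) / 843 = 0.79 / 843 = 0.0009371.
Darcy flux q = K · i = 0.4173 × 0.0009371 = 0.0003911 m/day.
Seepage velocity v = q / n_e = 0.0003911 / 0.20 = 0.001955 m/day.
Travel time t = L / v = 843 / 0.001955 = 4.311e+05 days = 1180 years.

1180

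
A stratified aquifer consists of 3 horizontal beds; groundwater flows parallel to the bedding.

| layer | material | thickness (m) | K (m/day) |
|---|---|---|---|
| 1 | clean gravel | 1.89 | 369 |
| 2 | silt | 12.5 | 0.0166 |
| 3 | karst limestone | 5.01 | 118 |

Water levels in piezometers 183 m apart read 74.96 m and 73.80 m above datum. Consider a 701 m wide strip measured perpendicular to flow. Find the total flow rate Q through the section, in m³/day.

Flow is parallel to layering, so each bed carries its own Darcy discharge and the transmissivities add.
Σ(K_i·b_i) = 369×1.89 + 0.0166×12.5 + 118×5.01 = 1289 m²/day.
Hydraulic gradient i = (74.96 − 73.80) / 183 = 1.16 / 183 = 0.006339.
Q = Σ(K_i·b_i) · W · i = 1289 × 701 × 0.006339 = 5727 m³/day.

5730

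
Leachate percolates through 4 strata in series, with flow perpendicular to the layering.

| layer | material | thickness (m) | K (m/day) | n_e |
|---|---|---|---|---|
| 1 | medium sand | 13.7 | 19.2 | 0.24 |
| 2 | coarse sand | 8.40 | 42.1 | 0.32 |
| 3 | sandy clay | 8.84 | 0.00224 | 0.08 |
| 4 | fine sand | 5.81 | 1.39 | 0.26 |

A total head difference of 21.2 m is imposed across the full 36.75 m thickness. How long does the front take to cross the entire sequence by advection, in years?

With flow normal to the layers, continuity requires the same specific discharge q through every layer.
Σ(b_i/K_i) = 13.7/19.2 + 8.40/42.1 + 8.84/0.00224 + 5.81/1.39 = 3952 d.
q = Δh / Σ(b_i/K_i) = 21.2 / 3952 = 0.005365 m/day.
In each layer the seepage velocity is v_i = q/n_i, so the layer transit time is t_i = b_i·n_i / q:
  layer 1 (medium sand): t_1 = 13.7 × 0.24 / 0.005365 = 612.9 d
  layer 2 (coarse sand): t_2 = 8.40 × 0.32 / 0.005365 = 501.0 d
  layer 3 (sandy clay): t_3 = 8.84 × 0.08 / 0.005365 = 131.8 d
  layer 4 (fine sand): t_4 = 5.81 × 0.26 / 0.005365 = 281.6 d
Total t = Σ t_i = 1527 days = 4.181 years.

4.18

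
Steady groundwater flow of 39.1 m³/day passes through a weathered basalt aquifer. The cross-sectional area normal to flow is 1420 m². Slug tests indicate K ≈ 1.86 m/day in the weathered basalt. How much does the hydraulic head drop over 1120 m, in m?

16.6

From Q = K·A·i, i = Q / (K·A) = 39.1 / (1.860 × 1420) = 0.01480.
Head loss Δh = i · L = 0.01480 × 1120 = 16.58 m.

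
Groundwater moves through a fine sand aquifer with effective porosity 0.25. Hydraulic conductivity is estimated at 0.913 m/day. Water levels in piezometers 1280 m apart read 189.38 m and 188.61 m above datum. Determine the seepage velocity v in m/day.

Hydraulic gradient i = (189.38 − 188.61) / 1280 = 0.77 / 1280 = 0.0006016.
Darcy flux q = K · i = 0.9130 × 0.0006016 = 0.0005492 m/day.
Seepage velocity v = q / n_e = 0.0005492 / 0.25 = 0.002197 m/day.

0.00220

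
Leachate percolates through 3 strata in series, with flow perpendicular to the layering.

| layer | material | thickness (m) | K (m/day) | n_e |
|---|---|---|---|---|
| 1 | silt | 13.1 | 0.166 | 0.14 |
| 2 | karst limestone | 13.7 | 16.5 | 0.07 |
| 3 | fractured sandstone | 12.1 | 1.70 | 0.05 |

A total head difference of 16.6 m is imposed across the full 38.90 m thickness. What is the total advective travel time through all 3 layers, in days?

17.8

With flow normal to the layers, continuity requires the same specific discharge q through every layer.
Σ(b_i/K_i) = 13.1/0.166 + 13.7/16.5 + 12.1/1.70 = 86.86 d.
q = Δh / Σ(b_i/K_i) = 16.6 / 86.86 = 0.1911 m/day.
In each layer the seepage velocity is v_i = q/n_i, so the layer transit time is t_i = b_i·n_i / q:
  layer 1 (silt): t_1 = 13.1 × 0.14 / 0.1911 = 9.597 d
  layer 2 (karst limestone): t_2 = 13.7 × 0.07 / 0.1911 = 5.018 d
  layer 3 (fractured sandstone): t_3 = 12.1 × 0.05 / 0.1911 = 3.166 d
Total t = Σ t_i = 17.78 days.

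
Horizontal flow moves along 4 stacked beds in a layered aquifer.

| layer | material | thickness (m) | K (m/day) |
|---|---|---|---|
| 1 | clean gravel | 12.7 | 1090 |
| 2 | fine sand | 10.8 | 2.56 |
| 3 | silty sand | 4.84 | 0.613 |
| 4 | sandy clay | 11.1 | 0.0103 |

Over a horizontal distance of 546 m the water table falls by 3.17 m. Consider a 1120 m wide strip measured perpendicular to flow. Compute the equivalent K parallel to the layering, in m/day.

352

Flow is parallel to layering, so each bed carries its own Darcy discharge and the transmissivities add.
Σ(K_i·b_i) = 1090×12.7 + 2.56×10.8 + 0.613×4.84 + 0.0103×11.1 = 13874 m²/day.
Total thickness b = 39.44 m, so K_eq = Σ(K_i·b_i)/b = 351.8 m/day.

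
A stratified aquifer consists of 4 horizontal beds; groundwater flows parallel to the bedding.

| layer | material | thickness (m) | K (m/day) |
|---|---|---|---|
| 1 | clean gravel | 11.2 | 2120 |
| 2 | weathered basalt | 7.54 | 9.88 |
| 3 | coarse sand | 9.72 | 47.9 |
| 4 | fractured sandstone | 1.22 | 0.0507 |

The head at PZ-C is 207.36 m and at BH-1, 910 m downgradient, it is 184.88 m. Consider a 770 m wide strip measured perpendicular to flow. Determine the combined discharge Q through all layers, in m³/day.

Flow is parallel to layering, so each bed carries its own Darcy discharge and the transmissivities add.
Σ(K_i·b_i) = 2120×11.2 + 9.88×7.54 + 47.9×9.72 + 0.0507×1.22 = 24284 m²/day.
Hydraulic gradient i = (207.36 − 184.88) / 910 = 22.48 / 910 = 0.02470.
Q = Σ(K_i·b_i) · W · i = 24284 × 770 × 0.02470 = 4.619e+05 m³/day.

462000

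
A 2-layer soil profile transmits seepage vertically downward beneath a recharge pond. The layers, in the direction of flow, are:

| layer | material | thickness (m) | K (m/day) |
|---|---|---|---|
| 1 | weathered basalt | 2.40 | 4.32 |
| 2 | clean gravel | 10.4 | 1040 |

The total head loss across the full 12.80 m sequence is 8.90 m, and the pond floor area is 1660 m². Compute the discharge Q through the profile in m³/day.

26100

Flow is perpendicular to layering, so the layers act in series and the equivalent K is the thickness-weighted harmonic mean.
Total thickness L = 2.40 + 10.4 = 12.80 m.
Σ(b_i/K_i) = 2.40/4.32 + 10.4/1040 = 0.5656 d.
K_eq = L / Σ(b_i/K_i) = 12.80 / 0.5656 = 22.63 m/day.
Q = K_eq · A · (Δh/L) = 22.63 × 1660 × (8.90/12.80) = 26123 m³/day.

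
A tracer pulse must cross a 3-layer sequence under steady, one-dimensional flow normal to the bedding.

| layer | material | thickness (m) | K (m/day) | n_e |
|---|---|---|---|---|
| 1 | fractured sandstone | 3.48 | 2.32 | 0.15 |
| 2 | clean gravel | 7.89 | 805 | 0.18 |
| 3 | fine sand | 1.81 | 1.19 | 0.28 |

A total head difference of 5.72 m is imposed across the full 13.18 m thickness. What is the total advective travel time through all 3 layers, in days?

With flow normal to the layers, continuity requires the same specific discharge q through every layer.
Σ(b_i/K_i) = 3.48/2.32 + 7.89/805 + 1.81/1.19 = 3.031 d.
q = Δh / Σ(b_i/K_i) = 5.72 / 3.031 = 1.887 m/day.
In each layer the seepage velocity is v_i = q/n_i, so the layer transit time is t_i = b_i·n_i / q:
  layer 1 (fractured sandstone): t_1 = 3.48 × 0.15 / 1.887 = 0.2766 d
  layer 2 (clean gravel): t_2 = 7.89 × 0.18 / 1.887 = 0.7525 d
  layer 3 (fine sand): t_3 = 1.81 × 0.28 / 1.887 = 0.2685 d
Total t = Σ t_i = 1.298 days.

1.30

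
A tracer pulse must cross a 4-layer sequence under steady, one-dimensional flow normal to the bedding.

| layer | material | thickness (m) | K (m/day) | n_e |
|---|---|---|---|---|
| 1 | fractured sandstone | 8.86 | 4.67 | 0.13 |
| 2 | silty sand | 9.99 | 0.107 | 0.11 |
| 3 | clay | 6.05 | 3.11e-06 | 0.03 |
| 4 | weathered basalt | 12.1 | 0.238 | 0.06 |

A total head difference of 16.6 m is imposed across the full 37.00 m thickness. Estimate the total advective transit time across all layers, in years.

1010

With flow normal to the layers, continuity requires the same specific discharge q through every layer.
Σ(b_i/K_i) = 8.86/4.67 + 9.99/0.107 + 6.05/3.11e-06 + 12.1/0.238 = 1.945e+06 d.
q = Δh / Σ(b_i/K_i) = 16.6 / 1.945e+06 = 8.533e-06 m/day.
In each layer the seepage velocity is v_i = q/n_i, so the layer transit time is t_i = b_i·n_i / q:
  layer 1 (fractured sandstone): t_1 = 8.86 × 0.13 / 8.533e-06 = 1.350e+05 d
  layer 2 (silty sand): t_2 = 9.99 × 0.11 / 8.533e-06 = 1.288e+05 d
  layer 3 (clay): t_3 = 6.05 × 0.03 / 8.533e-06 = 21271 d
  layer 4 (weathered basalt): t_4 = 12.1 × 0.06 / 8.533e-06 = 85086 d
Total t = Σ t_i = 3.701e+05 days = 1013 years.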